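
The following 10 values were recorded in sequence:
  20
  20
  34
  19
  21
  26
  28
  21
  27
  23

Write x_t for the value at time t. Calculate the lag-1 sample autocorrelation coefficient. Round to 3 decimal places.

Mean x̄ = (20 + 20 + 34 + 19 + 21 + 26 + 28 + 21 + 27 + 23)/10 = 23.9000
Numerator Σ_{t=1}^{9}(x_t−x̄)(x_{t+1}−x̄) = -80.6100
Denominator Σ(x_t−x̄)² = 204.9000
r_1 = -80.6100 / 204.9000 = -0.393

-0.393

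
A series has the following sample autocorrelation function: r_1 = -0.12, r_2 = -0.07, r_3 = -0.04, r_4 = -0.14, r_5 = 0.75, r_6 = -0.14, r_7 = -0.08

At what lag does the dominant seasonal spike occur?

The largest autocorrelation is r_5 = 0.75; the remaining lags stay at or below -0.04.
The dominant spike at lag 5 indicates a seasonal period of 5.

5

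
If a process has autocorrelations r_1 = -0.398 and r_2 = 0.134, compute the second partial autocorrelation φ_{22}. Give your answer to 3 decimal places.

-0.029

φ_{22} = (r_2 − r_1²) / (1 − r_1²)
r_1² = (-0.398)² = 0.158404
Numerator = 0.134 − 0.1584 = -0.0244; denominator = 1 − 0.1584 = 0.8416
φ_{22} = -0.0244 / 0.8416 = -0.029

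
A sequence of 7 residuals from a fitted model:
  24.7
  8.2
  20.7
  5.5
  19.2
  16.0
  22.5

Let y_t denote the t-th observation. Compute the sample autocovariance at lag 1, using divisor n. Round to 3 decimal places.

Mean ȳ = (24.7 + 8.2 + 20.7 + 5.5 + 19.2 + 16.0 + 22.5)/7 = 16.6857
Σ_{t=1}^{6}(y_t−ȳ)(y_{t+1}−ȳ) = -180.8088
γ_1 = -180.8088 / 7 = -25.830

-25.830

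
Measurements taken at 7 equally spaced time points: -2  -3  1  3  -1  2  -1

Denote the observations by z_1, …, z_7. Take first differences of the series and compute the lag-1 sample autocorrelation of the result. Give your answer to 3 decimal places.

First differences Δz: -1, 4, 2, -4, 3, -3
Mean of differences = 0.1667
Numerator Σ(Δz_t−Δz̄)(Δz_{t+1}−Δz̄) = -25.8611
Denominator Σ(Δz_t−Δz̄)² = 54.8333
r_1(Δz) = -25.8611 / 54.8333 = -0.472

-0.472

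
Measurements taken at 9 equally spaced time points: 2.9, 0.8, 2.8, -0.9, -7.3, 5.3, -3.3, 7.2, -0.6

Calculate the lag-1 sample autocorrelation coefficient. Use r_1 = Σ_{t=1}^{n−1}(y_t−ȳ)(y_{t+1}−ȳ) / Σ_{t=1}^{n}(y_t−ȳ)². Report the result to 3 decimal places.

-0.508

Mean ȳ = (2.9 + 0.8 + 2.8 − 0.9 − 7.3 + 5.3 − 3.3 + 7.2 − 0.6)/9 = 0.7667
Numerator Σ_{t=1}^{8}(y_t−ȳ)(y_{t+1}−ȳ) = -79.7644
Denominator Σ(y_t−ȳ)² = 156.8800
r_1 = -79.7644 / 156.8800 = -0.508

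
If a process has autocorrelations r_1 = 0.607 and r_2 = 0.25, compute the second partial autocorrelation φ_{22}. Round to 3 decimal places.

φ_{22} = (r_2 − r_1²) / (1 − r_1²)
r_1² = (0.607)² = 0.368449
Numerator = 0.25 − 0.3684 = -0.1184; denominator = 1 − 0.3684 = 0.6316
φ_{22} = -0.1184 / 0.6316 = -0.188

-0.188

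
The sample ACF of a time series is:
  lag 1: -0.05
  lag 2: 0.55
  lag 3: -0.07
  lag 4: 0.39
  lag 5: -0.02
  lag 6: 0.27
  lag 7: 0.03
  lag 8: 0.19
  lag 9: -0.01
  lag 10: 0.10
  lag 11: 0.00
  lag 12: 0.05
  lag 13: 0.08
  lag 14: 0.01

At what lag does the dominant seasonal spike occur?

2

The largest autocorrelation is r_2 = 0.55, with weaker echoes at lags 4 (0.39), 6 (0.27) and 8 (0.19); the remaining lags stay at or below 0.10.
The dominant spike at lag 2 indicates a seasonal period of 2.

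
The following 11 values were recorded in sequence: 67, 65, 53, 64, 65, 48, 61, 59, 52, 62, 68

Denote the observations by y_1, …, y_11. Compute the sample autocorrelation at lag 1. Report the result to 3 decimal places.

-0.157

Mean ȳ = (67 + 65 + 53 + 64 + 65 + 48 + 61 + 59 + 52 + 62 + 68)/11 = 60.3636
Numerator Σ_{t=1}^{10}(y_t−ȳ)(y_{t+1}−ȳ) = -69.1322
Denominator Σ(y_t−ȳ)² = 440.5455
r_1 = -69.1322 / 440.5455 = -0.157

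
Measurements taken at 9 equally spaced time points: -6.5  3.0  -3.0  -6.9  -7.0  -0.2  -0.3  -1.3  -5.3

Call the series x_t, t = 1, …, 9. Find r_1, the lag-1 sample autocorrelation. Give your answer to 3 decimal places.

-0.079

Mean x̄ = (-6.5 + 3.0 − 3.0 − 6.9 − 7.0 − 0.2 − 0.3 − 1.3 − 5.3)/9 = -3.0556
Numerator Σ_{t=1}^{8}(x_t−x̄)(x_{t+1}−x̄) = -8.0686
Denominator Σ(x_t−x̄)² = 102.7422
r_1 = -8.0686 / 102.7422 = -0.079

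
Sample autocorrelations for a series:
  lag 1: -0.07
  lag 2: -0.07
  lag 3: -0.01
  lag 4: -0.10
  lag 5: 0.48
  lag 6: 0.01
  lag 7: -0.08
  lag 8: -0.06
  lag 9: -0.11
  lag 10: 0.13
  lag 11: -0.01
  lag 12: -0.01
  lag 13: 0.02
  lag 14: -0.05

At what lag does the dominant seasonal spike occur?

The largest autocorrelation is r_5 = 0.48; the remaining lags stay at or below 0.13.
The dominant spike at lag 5 indicates a seasonal period of 5.

5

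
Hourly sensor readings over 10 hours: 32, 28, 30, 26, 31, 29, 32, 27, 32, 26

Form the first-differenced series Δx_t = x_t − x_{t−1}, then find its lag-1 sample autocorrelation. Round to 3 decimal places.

First differences Δx: -4, 2, -4, 5, -2, 3, -5, 5, -6
Mean of differences = -0.6667
Numerator Σ(Δx_t−Δx̄)(Δx_{t+1}−Δx̄) = -119.7778
Denominator Σ(Δx_t−Δx̄)² = 156.0000
r_1(Δx) = -119.7778 / 156.0000 = -0.768

-0.768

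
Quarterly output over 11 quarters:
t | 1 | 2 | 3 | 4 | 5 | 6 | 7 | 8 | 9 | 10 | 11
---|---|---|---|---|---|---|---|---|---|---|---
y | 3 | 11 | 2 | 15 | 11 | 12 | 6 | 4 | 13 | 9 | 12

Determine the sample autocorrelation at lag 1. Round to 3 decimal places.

-0.324

Mean ȳ = (3 + 11 + 2 + 15 + 11 + 12 + 6 + 4 + 13 + 9 + 12)/11 = 8.9091
Numerator Σ_{t=1}^{10}(y_t−ȳ)(y_{t+1}−ȳ) = -63.8264
Denominator Σ(y_t−ȳ)² = 196.9091
r_1 = -63.8264 / 196.9091 = -0.324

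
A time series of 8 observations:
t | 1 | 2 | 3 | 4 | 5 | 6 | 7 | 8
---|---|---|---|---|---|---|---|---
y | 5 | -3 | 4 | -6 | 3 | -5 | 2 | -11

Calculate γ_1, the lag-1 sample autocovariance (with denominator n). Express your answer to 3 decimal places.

Mean ȳ = (5 − 3 + 4 − 6 + 3 − 5 + 2 − 11)/8 = -1.3750
Σ_{t=1}^{7}(y_t−ȳ)(y_{t+1}−ȳ) = -124.7656
γ_1 = -124.7656 / 8 = -15.596

-15.596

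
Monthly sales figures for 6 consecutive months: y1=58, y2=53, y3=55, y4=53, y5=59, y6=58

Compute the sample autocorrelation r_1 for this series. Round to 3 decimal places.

Mean ȳ = (58 + 53 + 55 + 53 + 59 + 58)/6 = 56.0000
Σ(y_t−ȳ)(y_{t+1}−ȳ) = (-6.0000) + (3.0000) + (3.0000) + (-9.0000) + (6.0000) = -3.0000
Denominator Σ(y_t−ȳ)² = 36.0000
r_1 = -3.0000 / 36.0000 = -0.083

-0.083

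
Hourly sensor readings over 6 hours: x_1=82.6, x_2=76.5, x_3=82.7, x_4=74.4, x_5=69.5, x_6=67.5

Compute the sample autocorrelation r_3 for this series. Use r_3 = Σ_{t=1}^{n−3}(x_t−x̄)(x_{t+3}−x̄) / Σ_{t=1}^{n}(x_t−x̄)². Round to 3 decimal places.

-0.349

Mean x̄ = (82.6 + 76.5 + 82.7 + 74.4 + 69.5 + 67.5)/6 = 75.5333
Deviations from mean: 7.0667, 0.9667, 7.1667, -1.1333, -6.0333, -8.0333
Numerator Σ_{t=1}^{3}(x_t−x̄)(x_{t+3}−x̄) = -71.4133
Denominator Σ(x_t−x̄)² = 204.4533
r_3 = -71.4133 / 204.4533 = -0.349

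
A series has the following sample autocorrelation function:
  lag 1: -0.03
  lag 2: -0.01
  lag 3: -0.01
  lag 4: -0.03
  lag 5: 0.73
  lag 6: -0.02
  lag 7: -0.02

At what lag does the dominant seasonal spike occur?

The largest autocorrelation is r_5 = 0.73; the remaining lags stay at or below -0.01.
The dominant spike at lag 5 indicates a seasonal period of 5.

5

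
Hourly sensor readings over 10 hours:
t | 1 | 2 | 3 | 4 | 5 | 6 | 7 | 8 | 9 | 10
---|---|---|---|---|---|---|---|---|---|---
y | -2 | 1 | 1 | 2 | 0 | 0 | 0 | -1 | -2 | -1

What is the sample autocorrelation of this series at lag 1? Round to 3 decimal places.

Mean ȳ = (-2 + 1 + 1 + 2 + 0 + 0 + 0 − 1 − 2 − 1)/10 = -0.2000
Numerator Σ_{t=1}^{9}(y_t−ȳ)(y_{t+1}−ȳ) = 5.1600
Denominator Σ(y_t−ȳ)² = 15.6000
r_1 = 5.1600 / 15.6000 = 0.331

0.331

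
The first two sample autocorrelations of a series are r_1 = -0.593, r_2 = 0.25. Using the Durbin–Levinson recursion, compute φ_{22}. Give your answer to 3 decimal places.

φ_{22} = (r_2 − r_1²) / (1 − r_1²)
r_1² = (-0.593)² = 0.351649
Numerator = 0.25 − 0.3516 = -0.1016; denominator = 1 − 0.3516 = 0.6484
φ_{22} = -0.1016 / 0.6484 = -0.157

-0.157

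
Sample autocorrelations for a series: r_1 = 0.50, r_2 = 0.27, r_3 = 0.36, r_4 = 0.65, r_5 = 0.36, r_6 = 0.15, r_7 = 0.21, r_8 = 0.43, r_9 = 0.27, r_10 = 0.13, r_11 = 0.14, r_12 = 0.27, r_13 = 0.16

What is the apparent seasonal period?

The largest autocorrelation is r_4 = 0.65; the remaining lags stay at or below 0.50. The elevated value at lag 1 (0.50), dropping to 0.27 at lag 2, reflects decaying short-term dependence rather than seasonality.
The dominant spike at lag 4 indicates a seasonal period of 4.

4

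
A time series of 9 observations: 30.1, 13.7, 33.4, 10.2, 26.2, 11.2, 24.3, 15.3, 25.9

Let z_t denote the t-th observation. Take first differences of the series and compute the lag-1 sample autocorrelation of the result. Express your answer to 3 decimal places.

First differences Δz: -16.4, 19.7, -23.2, 16.0, -15.0, 13.1, -9.0, 10.6
Mean of differences = -0.5250
Numerator Σ(Δz_t−Δz̄)(Δz_{t+1}−Δz̄) = -1800.5556
Denominator Σ(Δz_t−Δz̄)² = 2039.0550
r_1(Δz) = -1800.5556 / 2039.0550 = -0.883

-0.883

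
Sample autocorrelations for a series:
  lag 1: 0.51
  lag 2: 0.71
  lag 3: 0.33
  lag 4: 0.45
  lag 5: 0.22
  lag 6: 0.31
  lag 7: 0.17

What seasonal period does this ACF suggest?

2

The largest autocorrelation is r_2 = 0.71; the remaining lags stay at or below 0.51.
The dominant spike at lag 2 indicates a seasonal period of 2.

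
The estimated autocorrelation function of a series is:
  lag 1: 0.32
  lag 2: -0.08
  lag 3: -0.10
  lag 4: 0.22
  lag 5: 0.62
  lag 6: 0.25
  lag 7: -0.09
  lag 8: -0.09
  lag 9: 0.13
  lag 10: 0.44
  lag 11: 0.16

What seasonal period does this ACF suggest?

5

The largest autocorrelation is r_5 = 0.62, with a weaker echo at lag 10 (0.44); the remaining lags stay at or below 0.32.
The dominant spike at lag 5 indicates a seasonal period of 5.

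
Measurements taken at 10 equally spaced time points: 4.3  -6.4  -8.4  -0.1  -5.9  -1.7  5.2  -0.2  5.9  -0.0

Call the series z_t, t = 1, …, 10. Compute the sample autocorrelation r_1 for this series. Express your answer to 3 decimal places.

Mean z̄ = (4.3 − 6.4 − 8.4 − 0.1 − 5.9 − 1.7 + 5.2 − 0.2 + 5.9 − 0.0)/10 = -0.7300
Numerator Σ_{t=1}^{9}(z_t−z̄)(z_{t+1}−z̄) = 17.6391
Denominator Σ(z_t−z̄)² = 224.2810
r_1 = 17.6391 / 224.2810 = 0.079

0.079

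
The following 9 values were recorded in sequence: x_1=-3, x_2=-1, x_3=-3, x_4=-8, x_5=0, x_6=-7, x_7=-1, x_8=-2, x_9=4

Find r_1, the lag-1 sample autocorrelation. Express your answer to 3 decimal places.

-0.248

Mean x̄ = (-3 − 1 − 3 − 8 + 0 − 7 − 1 − 2 + 4)/9 = -2.3333
Numerator Σ_{t=1}^{8}(x_t−x̄)(x_{t+1}−x̄) = -25.7778
Denominator Σ(x_t−x̄)² = 104.0000
r_1 = -25.7778 / 104.0000 = -0.248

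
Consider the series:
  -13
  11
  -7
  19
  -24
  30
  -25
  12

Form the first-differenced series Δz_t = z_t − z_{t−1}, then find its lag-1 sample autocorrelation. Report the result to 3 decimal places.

-0.867

First differences Δz: 24, -18, 26, -43, 54, -55, 37
Mean of differences = 3.5714
Numerator Σ(Δz_t−Δz̄)(Δz_{t+1}−Δz̄) = -9229.1837
Denominator Σ(Δz_t−Δz̄)² = 10645.7143
r_1(Δz) = -9229.1837 / 10645.7143 = -0.867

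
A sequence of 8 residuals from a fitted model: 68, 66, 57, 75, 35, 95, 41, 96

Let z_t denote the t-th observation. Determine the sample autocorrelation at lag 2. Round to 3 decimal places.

0.621

Mean z̄ = (68 + 66 + 57 + 75 + 35 + 95 + 41 + 96)/8 = 66.6250
Deviations from mean: 1.3750, -0.6250, -9.6250, 8.3750, -31.6250, 28.3750, -25.6250, 29.3750
Σ(z_t−z̄)(z_{t+2}−z̄) = (-13.2344) + (-5.2344) + (304.3906) + (237.6406) + (810.3906) + (833.5156) = 2167.4688
Denominator Σ(z_t−z̄)² = 3489.8750
r_2 = 2167.4688 / 3489.8750 = 0.621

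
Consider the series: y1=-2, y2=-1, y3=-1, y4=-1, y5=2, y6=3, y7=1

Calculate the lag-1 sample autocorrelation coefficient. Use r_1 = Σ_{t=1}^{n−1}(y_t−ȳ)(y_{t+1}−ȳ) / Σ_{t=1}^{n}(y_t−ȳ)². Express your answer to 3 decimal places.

Mean ȳ = (-2 − 1 − 1 − 1 + 2 + 3 + 1)/7 = 0.1429
Σ(y_t−ȳ)(y_{t+1}−ȳ) = (2.4490) + (1.3061) + (1.3061) + (-2.1224) + (5.3061) + (2.4490) = 10.6939
Denominator Σ(y_t−ȳ)² = 20.8571
r_1 = 10.6939 / 20.8571 = 0.513

0.513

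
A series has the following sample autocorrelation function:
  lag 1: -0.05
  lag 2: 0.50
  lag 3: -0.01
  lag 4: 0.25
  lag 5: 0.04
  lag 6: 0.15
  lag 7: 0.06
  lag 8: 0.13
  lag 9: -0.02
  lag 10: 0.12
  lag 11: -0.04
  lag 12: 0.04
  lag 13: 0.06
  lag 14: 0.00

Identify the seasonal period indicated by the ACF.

The largest autocorrelation is r_2 = 0.50, with weaker echoes at lags 4 (0.25) and 6 (0.15); the remaining lags stay at or below 0.13.
The dominant spike at lag 2 indicates a seasonal period of 2.

2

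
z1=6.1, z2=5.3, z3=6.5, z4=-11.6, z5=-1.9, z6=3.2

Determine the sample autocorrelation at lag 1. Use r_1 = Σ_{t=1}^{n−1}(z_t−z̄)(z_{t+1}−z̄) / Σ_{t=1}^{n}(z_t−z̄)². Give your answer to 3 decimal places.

Mean z̄ = (6.1 + 5.3 + 6.5 − 11.6 − 1.9 + 3.2)/6 = 1.2667
Deviations from mean: 4.8333, 4.0333, 5.2333, -12.8667, -3.1667, 1.9333
Σ(z_t−z̄)(z_{t+1}−z̄) = (19.4944) + (21.1078) + (-67.3356) + (40.7444) + (-6.1222) = 7.8889
Denominator Σ(z_t−z̄)² = 246.3333
r_1 = 7.8889 / 246.3333 = 0.032

0.032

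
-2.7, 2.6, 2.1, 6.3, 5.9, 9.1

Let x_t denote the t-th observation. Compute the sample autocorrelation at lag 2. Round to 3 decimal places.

Mean x̄ = (-2.7 + 2.6 + 2.1 + 6.3 + 5.9 + 9.1)/6 = 3.8833
Σ(x_t−x̄)(x_{t+2}−x̄) = (11.7403) + (-3.1014) + (-3.5964) + (12.6069) = 17.6494
Denominator Σ(x_t−x̄)² = 85.2883
r_2 = 17.6494 / 85.2883 = 0.207

0.207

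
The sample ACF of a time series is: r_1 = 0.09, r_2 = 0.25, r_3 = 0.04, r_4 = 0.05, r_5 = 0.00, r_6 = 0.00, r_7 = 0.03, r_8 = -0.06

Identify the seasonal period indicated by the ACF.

2

The largest autocorrelation is r_2 = 0.25; the remaining lags stay at or below 0.09.
The dominant spike at lag 2 indicates a seasonal period of 2.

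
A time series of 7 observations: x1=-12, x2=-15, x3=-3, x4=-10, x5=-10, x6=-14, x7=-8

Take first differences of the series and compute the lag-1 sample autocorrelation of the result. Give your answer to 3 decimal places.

First differences Δx: -3, 12, -7, 0, -4, 6
Mean of differences = 0.6667
Numerator Σ(Δx_t−Δx̄)(Δx_{t+1}−Δx̄) = -145.1111
Denominator Σ(Δx_t−Δx̄)² = 251.3333
r_1(Δx) = -145.1111 / 251.3333 = -0.577

-0.577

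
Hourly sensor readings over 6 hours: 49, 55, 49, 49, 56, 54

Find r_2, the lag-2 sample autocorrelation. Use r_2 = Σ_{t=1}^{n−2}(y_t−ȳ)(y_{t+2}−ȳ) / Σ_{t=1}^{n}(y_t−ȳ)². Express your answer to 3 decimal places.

-0.321

Mean ȳ = (49 + 55 + 49 + 49 + 56 + 54)/6 = 52.0000
Deviations from mean: -3.0000, 3.0000, -3.0000, -3.0000, 4.0000, 2.0000
Numerator Σ_{t=1}^{4}(y_t−ȳ)(y_{t+2}−ȳ) = -18.0000
Denominator Σ(y_t−ȳ)² = 56.0000
r_2 = -18.0000 / 56.0000 = -0.321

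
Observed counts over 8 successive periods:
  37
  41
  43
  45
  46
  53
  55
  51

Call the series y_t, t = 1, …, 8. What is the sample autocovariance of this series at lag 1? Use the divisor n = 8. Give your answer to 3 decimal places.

Mean ȳ = (37 + 41 + 43 + 45 + 46 + 53 + 55 + 51)/8 = 46.3750
Σ_{t=1}^{7}(y_t−ȳ)(y_{t+1}−ȳ) = 168.2344
γ_1 = 168.2344 / 8 = 21.029

21.029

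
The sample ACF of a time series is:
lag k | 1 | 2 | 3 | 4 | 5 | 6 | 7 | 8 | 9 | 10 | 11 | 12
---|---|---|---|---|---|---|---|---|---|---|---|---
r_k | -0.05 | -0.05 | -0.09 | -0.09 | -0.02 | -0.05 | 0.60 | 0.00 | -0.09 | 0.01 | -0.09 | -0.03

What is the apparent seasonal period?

7

The largest autocorrelation is r_7 = 0.60; the remaining lags stay at or below 0.01.
The dominant spike at lag 7 indicates a seasonal period of 7.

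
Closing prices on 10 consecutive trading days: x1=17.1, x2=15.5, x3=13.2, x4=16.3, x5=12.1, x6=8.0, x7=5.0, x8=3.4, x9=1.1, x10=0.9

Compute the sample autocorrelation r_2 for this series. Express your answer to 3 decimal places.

0.429

Mean x̄ = (17.1 + 15.5 + 13.2 + 16.3 + 12.1 + 8.0 + 5.0 + 3.4 + 1.1 + 0.9)/10 = 9.2600
Numerator Σ_{t=1}^{8}(x_t−x̄)(x_{t+2}−x̄) = 156.1748
Denominator Σ(x_t−x̄)² = 364.1040
r_2 = 156.1748 / 364.1040 = 0.429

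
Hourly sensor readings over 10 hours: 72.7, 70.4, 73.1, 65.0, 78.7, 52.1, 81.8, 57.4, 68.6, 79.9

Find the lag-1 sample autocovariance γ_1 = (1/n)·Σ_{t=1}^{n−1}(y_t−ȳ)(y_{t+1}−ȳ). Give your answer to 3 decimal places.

Mean ȳ = (72.7 + 70.4 + 73.1 + 65.0 + 78.7 + 52.1 + 81.8 + 57.4 + 68.6 + 79.9)/10 = 69.9700
Σ_{t=1}^{9}(y_t−ȳ)(y_{t+1}−ȳ) = -568.9179
γ_1 = -568.9179 / 10 = -56.892

-56.892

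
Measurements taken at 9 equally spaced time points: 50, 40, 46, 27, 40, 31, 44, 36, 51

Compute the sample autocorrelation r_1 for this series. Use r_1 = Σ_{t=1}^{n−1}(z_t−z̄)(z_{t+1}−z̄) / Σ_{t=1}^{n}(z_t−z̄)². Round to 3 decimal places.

-0.308

Mean z̄ = (50 + 40 + 46 + 27 + 40 + 31 + 44 + 36 + 51)/9 = 40.5556
Numerator Σ_{t=1}^{8}(z_t−z̄)(z_{t+1}−z̄) = -165.4198
Denominator Σ(z_t−z̄)² = 536.2222
r_1 = -165.4198 / 536.2222 = -0.308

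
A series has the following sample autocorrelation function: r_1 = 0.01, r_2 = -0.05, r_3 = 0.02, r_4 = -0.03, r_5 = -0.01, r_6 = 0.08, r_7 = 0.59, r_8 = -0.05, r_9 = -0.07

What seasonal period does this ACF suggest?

7

The largest autocorrelation is r_7 = 0.59; the remaining lags stay at or below 0.08.
The dominant spike at lag 7 indicates a seasonal period of 7.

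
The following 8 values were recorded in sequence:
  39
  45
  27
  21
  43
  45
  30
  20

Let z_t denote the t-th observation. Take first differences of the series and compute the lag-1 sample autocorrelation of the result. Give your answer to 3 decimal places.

-0.014

First differences Δz: 6, -18, -6, 22, 2, -15, -10
Mean of differences = -2.7143
Numerator Σ(Δz_t−Δz̄)(Δz_{t+1}−Δz̄) = -16.0816
Denominator Σ(Δz_t−Δz̄)² = 1157.4286
r_1(Δz) = -16.0816 / 1157.4286 = -0.014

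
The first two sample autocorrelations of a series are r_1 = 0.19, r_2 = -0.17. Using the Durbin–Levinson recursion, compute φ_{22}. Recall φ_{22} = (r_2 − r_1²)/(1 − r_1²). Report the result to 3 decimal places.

-0.214

φ_{22} = (r_2 − r_1²) / (1 − r_1²)
r_1² = (0.19)² = 0.0361
Numerator = -0.17 − 0.0361 = -0.2061; denominator = 1 − 0.0361 = 0.9639
φ_{22} = -0.2061 / 0.9639 = -0.214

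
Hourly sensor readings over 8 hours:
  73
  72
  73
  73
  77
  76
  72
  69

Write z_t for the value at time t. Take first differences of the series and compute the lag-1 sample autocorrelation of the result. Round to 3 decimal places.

First differences Δz: -1, 1, 0, 4, -1, -4, -3
Mean of differences = -0.5714
Numerator Σ(Δz_t−Δz̄)(Δz_{t+1}−Δz̄) = 10.6735
Denominator Σ(Δz_t−Δz̄)² = 41.7143
r_1(Δz) = 10.6735 / 41.7143 = 0.256

0.256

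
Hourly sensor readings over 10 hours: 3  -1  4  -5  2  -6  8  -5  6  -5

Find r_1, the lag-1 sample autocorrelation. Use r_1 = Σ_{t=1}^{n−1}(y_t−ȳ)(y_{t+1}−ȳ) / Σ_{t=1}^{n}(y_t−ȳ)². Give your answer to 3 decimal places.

Mean ȳ = (3 − 1 + 4 − 5 + 2 − 6 + 8 − 5 + 6 − 5)/10 = 0.1000
Numerator Σ_{t=1}^{9}(y_t−ȳ)(y_{t+1}−ȳ) = -197.3100
Denominator Σ(y_t−ȳ)² = 240.9000
r_1 = -197.3100 / 240.9000 = -0.819

-0.819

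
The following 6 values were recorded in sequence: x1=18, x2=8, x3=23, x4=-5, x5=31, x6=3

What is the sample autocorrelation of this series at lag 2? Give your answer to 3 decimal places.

Mean x̄ = (18 + 8 + 23 − 5 + 31 + 3)/6 = 13.0000
Σ(x_t−x̄)(x_{t+2}−x̄) = (50.0000) + (90.0000) + (180.0000) + (180.0000) = 500.0000
Denominator Σ(x_t−x̄)² = 898.0000
r_2 = 500.0000 / 898.0000 = 0.557

0.557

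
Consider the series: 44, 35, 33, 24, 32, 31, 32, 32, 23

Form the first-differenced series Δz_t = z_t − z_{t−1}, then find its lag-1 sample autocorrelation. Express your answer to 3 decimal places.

First differences Δz: -9, -2, -9, 8, -1, 1, 0, -9
Mean of differences = -2.6250
Numerator Σ(Δz_t−Δz̄)(Δz_{t+1}−Δz̄) = -59.7656
Denominator Σ(Δz_t−Δz̄)² = 257.8750
r_1(Δz) = -59.7656 / 257.8750 = -0.232

-0.232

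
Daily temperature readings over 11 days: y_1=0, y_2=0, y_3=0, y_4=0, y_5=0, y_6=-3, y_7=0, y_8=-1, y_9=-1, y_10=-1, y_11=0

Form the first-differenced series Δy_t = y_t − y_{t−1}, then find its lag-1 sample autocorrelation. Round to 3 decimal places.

First differences Δy: 0, 0, 0, 0, -3, 3, -1, 0, 0, 1
Mean of differences = 0.0000
Numerator Σ(Δy_t−Δȳ)(Δy_{t+1}−Δȳ) = -12.0000
Denominator Σ(Δy_t−Δȳ)² = 20.0000
r_1(Δy) = -12.0000 / 20.0000 = -0.600

-0.600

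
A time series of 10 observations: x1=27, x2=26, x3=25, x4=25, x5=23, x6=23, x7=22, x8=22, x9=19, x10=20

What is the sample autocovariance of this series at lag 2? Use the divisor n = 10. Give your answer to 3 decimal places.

2.052

Mean x̄ = (27 + 26 + 25 + 25 + 23 + 23 + 22 + 22 + 19 + 20)/10 = 23.2000
Σ_{t=1}^{8}(x_t−x̄)(x_{t+2}−x̄) = 20.5200
γ_2 = 20.5200 / 10 = 2.052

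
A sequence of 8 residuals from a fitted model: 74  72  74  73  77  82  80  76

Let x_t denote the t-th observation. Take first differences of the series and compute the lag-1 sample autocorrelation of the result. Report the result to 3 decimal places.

0.081

First differences Δx: -2, 2, -1, 4, 5, -2, -4
Mean of differences = 0.2857
Numerator Σ(Δx_t−Δx̄)(Δx_{t+1}−Δx̄) = 5.6327
Denominator Σ(Δx_t−Δx̄)² = 69.4286
r_1(Δx) = 5.6327 / 69.4286 = 0.081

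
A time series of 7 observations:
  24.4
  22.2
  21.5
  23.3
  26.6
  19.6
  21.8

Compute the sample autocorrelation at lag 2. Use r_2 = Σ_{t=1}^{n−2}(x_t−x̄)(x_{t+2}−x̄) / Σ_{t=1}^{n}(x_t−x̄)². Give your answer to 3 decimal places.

Mean x̄ = (24.4 + 22.2 + 21.5 + 23.3 + 26.6 + 19.6 + 21.8)/7 = 22.7714
Deviations from mean: 1.6286, -0.5714, -1.2714, 0.5286, 3.8286, -3.1714, -0.9714
Numerator Σ_{t=1}^{5}(x_t−x̄)(x_{t+2}−x̄) = -12.6359
Denominator Σ(x_t−x̄)² = 30.5343
r_2 = -12.6359 / 30.5343 = -0.414

-0.414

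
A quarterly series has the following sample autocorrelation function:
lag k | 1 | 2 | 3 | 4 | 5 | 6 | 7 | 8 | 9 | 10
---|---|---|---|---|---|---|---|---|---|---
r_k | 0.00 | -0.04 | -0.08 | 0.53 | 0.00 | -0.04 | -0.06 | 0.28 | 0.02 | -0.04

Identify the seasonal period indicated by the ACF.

The largest autocorrelation is r_4 = 0.53, with a weaker echo at lag 8 (0.28); the remaining lags stay at or below 0.02.
The dominant spike at lag 4 indicates a seasonal period of 4.

4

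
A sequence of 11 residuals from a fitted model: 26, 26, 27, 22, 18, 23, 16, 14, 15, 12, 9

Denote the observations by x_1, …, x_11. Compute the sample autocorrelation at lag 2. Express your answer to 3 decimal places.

Mean x̄ = (26 + 26 + 27 + 22 + 18 + 23 + 16 + 14 + 15 + 12 + 9)/11 = 18.9091
Numerator Σ_{t=1}^{9}(x_t−x̄)(x_{t+2}−x̄) = 151.1653
Denominator Σ(x_t−x̄)² = 386.9091
r_2 = 151.1653 / 386.9091 = 0.391

0.391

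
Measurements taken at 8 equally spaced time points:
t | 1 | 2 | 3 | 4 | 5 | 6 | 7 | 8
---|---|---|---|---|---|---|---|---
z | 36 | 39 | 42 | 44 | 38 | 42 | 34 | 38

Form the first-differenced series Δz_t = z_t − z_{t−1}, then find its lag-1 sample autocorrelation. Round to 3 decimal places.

-0.545

First differences Δz: 3, 3, 2, -6, 4, -8, 4
Mean of differences = 0.2857
Numerator Σ(Δz_t−Δz̄)(Δz_{t+1}−Δz̄) = -83.6531
Denominator Σ(Δz_t−Δz̄)² = 153.4286
r_1(Δz) = -83.6531 / 153.4286 = -0.545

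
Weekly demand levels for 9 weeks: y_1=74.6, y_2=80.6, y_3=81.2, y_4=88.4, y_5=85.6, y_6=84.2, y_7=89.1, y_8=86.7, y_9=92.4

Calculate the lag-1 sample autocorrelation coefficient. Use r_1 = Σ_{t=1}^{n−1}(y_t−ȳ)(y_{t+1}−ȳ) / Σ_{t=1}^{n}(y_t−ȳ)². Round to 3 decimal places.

Mean ȳ = (74.6 + 80.6 + 81.2 + 88.4 + 85.6 + 84.2 + 89.1 + 86.7 + 92.4)/9 = 84.7556
Numerator Σ_{t=1}^{8}(y_t−ȳ)(y_{t+1}−ȳ) = 67.5258
Denominator Σ(y_t−ȳ)² = 228.4422
r_1 = 67.5258 / 228.4422 = 0.296

0.296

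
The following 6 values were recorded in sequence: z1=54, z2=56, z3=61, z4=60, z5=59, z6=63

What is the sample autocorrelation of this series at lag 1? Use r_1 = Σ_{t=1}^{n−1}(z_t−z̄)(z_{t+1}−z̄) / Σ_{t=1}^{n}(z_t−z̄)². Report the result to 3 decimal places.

Mean z̄ = (54 + 56 + 61 + 60 + 59 + 63)/6 = 58.8333
Deviations from mean: -4.8333, -2.8333, 2.1667, 1.1667, 0.1667, 4.1667
Σ(z_t−z̄)(z_{t+1}−z̄) = (13.6944) + (-6.1389) + (2.5278) + (0.1944) + (0.6944) = 10.9722
Denominator Σ(z_t−z̄)² = 54.8333
r_1 = 10.9722 / 54.8333 = 0.200

0.200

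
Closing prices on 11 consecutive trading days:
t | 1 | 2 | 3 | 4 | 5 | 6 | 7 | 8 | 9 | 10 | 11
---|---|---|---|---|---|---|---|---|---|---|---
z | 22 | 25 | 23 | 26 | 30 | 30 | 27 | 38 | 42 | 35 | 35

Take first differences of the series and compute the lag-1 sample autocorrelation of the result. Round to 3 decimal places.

First differences Δz: 3, -2, 3, 4, 0, -3, 11, 4, -7, 0
Mean of differences = 1.3000
Numerator Σ(Δz_t−Δz̄)(Δz_{t+1}−Δz̄) = -31.6900
Denominator Σ(Δz_t−Δz̄)² = 216.1000
r_1(Δz) = -31.6900 / 216.1000 = -0.147

-0.147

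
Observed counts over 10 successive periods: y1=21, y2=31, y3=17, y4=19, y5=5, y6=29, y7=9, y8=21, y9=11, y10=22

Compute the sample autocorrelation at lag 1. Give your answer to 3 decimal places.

-0.490

Mean ȳ = (21 + 31 + 17 + 19 + 5 + 29 + 9 + 21 + 11 + 22)/10 = 18.5000
Numerator Σ_{t=1}^{9}(y_t−ȳ)(y_{t+1}−ȳ) = -305.2500
Denominator Σ(y_t−ȳ)² = 622.5000
r_1 = -305.2500 / 622.5000 = -0.490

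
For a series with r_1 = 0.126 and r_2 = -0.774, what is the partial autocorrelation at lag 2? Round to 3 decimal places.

-0.803

φ_{22} = (r_2 − r_1²) / (1 − r_1²)
r_1² = (0.126)² = 0.015876
Numerator = -0.774 − 0.0159 = -0.7899; denominator = 1 − 0.0159 = 0.9841
φ_{22} = -0.7899 / 0.9841 = -0.803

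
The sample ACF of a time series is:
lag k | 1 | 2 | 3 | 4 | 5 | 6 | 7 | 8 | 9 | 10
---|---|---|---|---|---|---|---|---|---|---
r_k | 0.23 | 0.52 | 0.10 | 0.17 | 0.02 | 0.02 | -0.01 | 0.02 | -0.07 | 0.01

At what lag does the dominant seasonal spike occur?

The largest autocorrelation is r_2 = 0.52; the remaining lags stay at or below 0.23.
The dominant spike at lag 2 indicates a seasonal period of 2.

2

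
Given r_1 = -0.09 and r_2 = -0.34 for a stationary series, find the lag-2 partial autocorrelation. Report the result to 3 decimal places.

-0.351

φ_{22} = (r_2 − r_1²) / (1 − r_1²)
r_1² = (-0.09)² = 0.0081
Numerator = -0.34 − 0.0081 = -0.3481; denominator = 1 − 0.0081 = 0.9919
φ_{22} = -0.3481 / 0.9919 = -0.351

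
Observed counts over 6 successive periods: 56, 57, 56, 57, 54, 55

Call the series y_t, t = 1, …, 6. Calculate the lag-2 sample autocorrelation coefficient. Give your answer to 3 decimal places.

0.016

Mean ȳ = (56 + 57 + 56 + 57 + 54 + 55)/6 = 55.8333
Σ(y_t−ȳ)(y_{t+2}−ȳ) = (0.0278) + (1.3611) + (-0.3056) + (-0.9722) = 0.1111
Denominator Σ(y_t−ȳ)² = 6.8333
r_2 = 0.1111 / 6.8333 = 0.016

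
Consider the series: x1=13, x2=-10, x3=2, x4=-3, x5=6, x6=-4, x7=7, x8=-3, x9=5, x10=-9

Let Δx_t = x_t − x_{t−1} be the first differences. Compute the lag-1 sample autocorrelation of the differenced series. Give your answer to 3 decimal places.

-0.652

First differences Δx: -23, 12, -5, 9, -10, 11, -10, 8, -14
Mean of differences = -2.4444
Numerator Σ(Δx_t−Δx̄)(Δx_{t+1}−Δx̄) = -852.3086
Denominator Σ(Δx_t−Δx̄)² = 1306.2222
r_1(Δx) = -852.3086 / 1306.2222 = -0.652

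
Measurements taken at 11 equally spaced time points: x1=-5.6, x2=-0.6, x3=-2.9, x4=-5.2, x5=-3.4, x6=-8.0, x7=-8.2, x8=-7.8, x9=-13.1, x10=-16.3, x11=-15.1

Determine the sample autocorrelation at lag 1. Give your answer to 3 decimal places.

0.697

Mean x̄ = (-5.6 − 0.6 − 2.9 − 5.2 − 3.4 − 8.0 − 8.2 − 7.8 − 13.1 − 16.3 − 15.1)/11 = -7.8364
Numerator Σ_{t=1}^{10}(x_t−x̄)(x_{t+1}−x̄) = 181.7696
Denominator Σ(x_t−x̄)² = 260.6255
r_1 = 181.7696 / 260.6255 = 0.697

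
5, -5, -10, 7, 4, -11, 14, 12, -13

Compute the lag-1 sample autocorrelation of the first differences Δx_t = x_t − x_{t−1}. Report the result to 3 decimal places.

First differences Δx: -10, -5, 17, -3, -15, 25, -2, -25
Mean of differences = -2.2500
Numerator Σ(Δx_t−Δx̄)(Δx_{t+1}−Δx̄) = -382.8125
Denominator Σ(Δx_t−Δx̄)² = 1861.5000
r_1(Δx) = -382.8125 / 1861.5000 = -0.206

-0.206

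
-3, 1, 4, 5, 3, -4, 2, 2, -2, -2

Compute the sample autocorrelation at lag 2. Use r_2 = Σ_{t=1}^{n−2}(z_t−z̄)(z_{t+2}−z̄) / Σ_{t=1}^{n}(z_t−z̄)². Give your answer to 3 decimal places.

Mean z̄ = (-3 + 1 + 4 + 5 + 3 − 4 + 2 + 2 − 2 − 2)/10 = 0.6000
Numerator Σ_{t=1}^{8}(z_t−z̄)(z_{t+2}−z̄) = -32.9200
Denominator Σ(z_t−z̄)² = 88.4000
r_2 = -32.9200 / 88.4000 = -0.372

-0.372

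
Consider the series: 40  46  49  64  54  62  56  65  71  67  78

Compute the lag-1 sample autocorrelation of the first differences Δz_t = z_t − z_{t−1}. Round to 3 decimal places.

-0.651

First differences Δz: 6, 3, 15, -10, 8, -6, 9, 6, -4, 11
Mean of differences = 3.8000
Numerator Σ(Δz_t−Δz̄)(Δz_{t+1}−Δz̄) = -377.2400
Denominator Σ(Δz_t−Δz̄)² = 579.6000
r_1(Δz) = -377.2400 / 579.6000 = -0.651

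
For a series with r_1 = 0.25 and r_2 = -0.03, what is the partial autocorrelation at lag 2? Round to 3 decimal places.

-0.099

φ_{22} = (r_2 − r_1²) / (1 − r_1²)
r_1² = (0.25)² = 0.0625
Numerator = -0.03 − 0.0625 = -0.0925; denominator = 1 − 0.0625 = 0.9375
φ_{22} = -0.0925 / 0.9375 = -0.099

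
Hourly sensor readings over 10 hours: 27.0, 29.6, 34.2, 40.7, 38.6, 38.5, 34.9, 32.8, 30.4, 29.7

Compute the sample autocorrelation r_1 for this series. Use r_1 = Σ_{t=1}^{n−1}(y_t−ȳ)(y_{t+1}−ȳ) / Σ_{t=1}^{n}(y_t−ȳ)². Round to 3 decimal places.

Mean ȳ = (27.0 + 29.6 + 34.2 + 40.7 + 38.6 + 38.5 + 34.9 + 32.8 + 30.4 + 29.7)/10 = 33.6400
Numerator Σ_{t=1}^{9}(y_t−ȳ)(y_{t+1}−ȳ) = 108.1924
Denominator Σ(y_t−ȳ)² = 187.1040
r_1 = 108.1924 / 187.1040 = 0.578

0.578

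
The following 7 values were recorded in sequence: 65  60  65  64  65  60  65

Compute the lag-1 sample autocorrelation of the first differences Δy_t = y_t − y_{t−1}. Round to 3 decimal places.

First differences Δy: -5, 5, -1, 1, -5, 5
Mean of differences = 0.0000
Numerator Σ(Δy_t−Δȳ)(Δy_{t+1}−Δȳ) = -61.0000
Denominator Σ(Δy_t−Δȳ)² = 102.0000
r_1(Δy) = -61.0000 / 102.0000 = -0.598

-0.598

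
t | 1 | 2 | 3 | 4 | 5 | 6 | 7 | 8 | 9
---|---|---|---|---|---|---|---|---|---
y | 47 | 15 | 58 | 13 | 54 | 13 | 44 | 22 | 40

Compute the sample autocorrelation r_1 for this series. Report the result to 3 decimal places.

Mean ȳ = (47 + 15 + 58 + 13 + 54 + 13 + 44 + 22 + 40)/9 = 34.0000
Numerator Σ_{t=1}^{8}(y_t−ȳ)(y_{t+1}−ȳ) = -2449.0000
Denominator Σ(y_t−ȳ)² = 2668.0000
r_1 = -2449.0000 / 2668.0000 = -0.918

-0.918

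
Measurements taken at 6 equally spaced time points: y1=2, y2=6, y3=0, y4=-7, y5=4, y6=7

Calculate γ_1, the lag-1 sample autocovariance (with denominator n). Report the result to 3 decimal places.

0.333

Mean ȳ = (2 + 6 + 0 − 7 + 4 + 7)/6 = 2.0000
Deviations: 0.0000, 4.0000, -2.0000, -9.0000, 2.0000, 5.0000
Σ_{t=1}^{5}(y_t−ȳ)(y_{t+1}−ȳ) = 2.0000
γ_1 = 2.0000 / 6 = 0.333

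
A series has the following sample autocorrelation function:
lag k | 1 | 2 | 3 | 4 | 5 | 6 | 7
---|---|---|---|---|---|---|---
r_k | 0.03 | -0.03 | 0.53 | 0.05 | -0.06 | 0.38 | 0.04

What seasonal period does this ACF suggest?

3

The largest autocorrelation is r_3 = 0.53, with a weaker echo at lag 6 (0.38); the remaining lags stay at or below 0.05.
The dominant spike at lag 3 indicates a seasonal period of 3.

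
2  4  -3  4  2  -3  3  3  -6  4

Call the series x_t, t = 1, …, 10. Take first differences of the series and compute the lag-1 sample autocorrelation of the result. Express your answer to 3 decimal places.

-0.532

First differences Δx: 2, -7, 7, -2, -5, 6, 0, -9, 10
Mean of differences = 0.2222
Numerator Σ(Δx_t−Δx̄)(Δx_{t+1}−Δx̄) = -184.8272
Denominator Σ(Δx_t−Δx̄)² = 347.5556
r_1(Δx) = -184.8272 / 347.5556 = -0.532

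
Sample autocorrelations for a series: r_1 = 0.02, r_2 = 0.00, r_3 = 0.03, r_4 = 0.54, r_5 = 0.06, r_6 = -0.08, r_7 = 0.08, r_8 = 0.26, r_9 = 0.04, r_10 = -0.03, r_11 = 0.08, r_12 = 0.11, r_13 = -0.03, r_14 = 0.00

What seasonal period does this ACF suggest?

The largest autocorrelation is r_4 = 0.54, with a weaker echo at lag 8 (0.26); the remaining lags stay at or below 0.11.
The dominant spike at lag 4 indicates a seasonal period of 4.

4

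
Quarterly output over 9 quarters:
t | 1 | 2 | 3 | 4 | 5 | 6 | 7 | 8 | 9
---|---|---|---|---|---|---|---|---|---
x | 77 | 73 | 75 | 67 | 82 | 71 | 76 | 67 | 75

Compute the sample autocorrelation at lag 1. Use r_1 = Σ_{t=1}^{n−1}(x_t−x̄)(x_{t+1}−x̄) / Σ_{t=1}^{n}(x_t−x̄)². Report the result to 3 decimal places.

-0.648

Mean x̄ = (77 + 73 + 75 + 67 + 82 + 71 + 76 + 67 + 75)/9 = 73.6667
Numerator Σ_{t=1}^{8}(x_t−x̄)(x_{t+1}−x̄) = -120.4444
Denominator Σ(x_t−x̄)² = 186.0000
r_1 = -120.4444 / 186.0000 = -0.648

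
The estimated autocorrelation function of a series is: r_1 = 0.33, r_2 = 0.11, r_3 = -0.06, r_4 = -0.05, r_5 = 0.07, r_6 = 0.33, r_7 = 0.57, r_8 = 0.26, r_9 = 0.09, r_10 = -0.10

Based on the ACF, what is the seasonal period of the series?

7

The largest autocorrelation is r_7 = 0.57; the remaining lags stay at or below 0.33. The elevated value at lag 1 (0.33), dropping to 0.11 at lag 2, reflects decaying short-term dependence rather than seasonality.
The dominant spike at lag 7 indicates a seasonal period of 7.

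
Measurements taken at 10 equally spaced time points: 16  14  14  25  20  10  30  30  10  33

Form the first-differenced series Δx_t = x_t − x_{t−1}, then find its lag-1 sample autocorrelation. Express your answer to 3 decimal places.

-0.427

First differences Δx: -2, 0, 11, -5, -10, 20, 0, -20, 23
Mean of differences = 1.8889
Numerator Σ(Δx_t−Δx̄)(Δx_{t+1}−Δx̄) = -661.0123
Denominator Σ(Δx_t−Δx̄)² = 1546.8889
r_1(Δx) = -661.0123 / 1546.8889 = -0.427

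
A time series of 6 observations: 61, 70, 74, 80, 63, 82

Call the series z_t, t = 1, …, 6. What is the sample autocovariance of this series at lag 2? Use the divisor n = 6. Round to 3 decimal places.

4.519

Mean z̄ = (61 + 70 + 74 + 80 + 63 + 82)/6 = 71.6667
Deviations: -10.6667, -1.6667, 2.3333, 8.3333, -8.6667, 10.3333
Σ_{t=1}^{4}(z_t−z̄)(z_{t+2}−z̄) = 27.1111
γ_2 = 27.1111 / 6 = 4.519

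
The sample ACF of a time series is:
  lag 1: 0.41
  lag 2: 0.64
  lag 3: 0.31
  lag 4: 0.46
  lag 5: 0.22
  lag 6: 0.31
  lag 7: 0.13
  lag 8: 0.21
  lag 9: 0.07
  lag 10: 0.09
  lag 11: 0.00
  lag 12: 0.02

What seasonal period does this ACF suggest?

The largest autocorrelation is r_2 = 0.64, with a weaker echo at lag 4 (0.46); the remaining lags stay at or below 0.41.
The dominant spike at lag 2 indicates a seasonal period of 2.

2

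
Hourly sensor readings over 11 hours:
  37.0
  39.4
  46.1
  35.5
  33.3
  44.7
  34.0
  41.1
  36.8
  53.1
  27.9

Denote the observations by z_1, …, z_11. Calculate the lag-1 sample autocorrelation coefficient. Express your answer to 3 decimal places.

-0.546

Mean z̄ = (37.0 + 39.4 + 46.1 + 35.5 + 33.3 + 44.7 + 34.0 + 41.1 + 36.8 + 53.1 + 27.9)/11 = 38.9909
Numerator Σ_{t=1}^{10}(z_t−z̄)(z_{t+1}−z̄) = -266.3819
Denominator Σ(z_t−z̄)² = 488.0691
r_1 = -266.3819 / 488.0691 = -0.546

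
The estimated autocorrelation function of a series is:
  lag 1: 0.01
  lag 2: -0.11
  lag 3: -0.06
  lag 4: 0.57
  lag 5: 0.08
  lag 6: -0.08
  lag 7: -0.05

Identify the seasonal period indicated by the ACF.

The largest autocorrelation is r_4 = 0.57; the remaining lags stay at or below 0.08.
The dominant spike at lag 4 indicates a seasonal period of 4.

4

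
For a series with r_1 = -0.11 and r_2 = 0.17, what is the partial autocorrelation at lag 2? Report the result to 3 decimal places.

φ_{22} = (r_2 − r_1²) / (1 − r_1²)
r_1² = (-0.11)² = 0.0121
Numerator = 0.17 − 0.0121 = 0.1579; denominator = 1 − 0.0121 = 0.9879
φ_{22} = 0.1579 / 0.9879 = 0.160

0.160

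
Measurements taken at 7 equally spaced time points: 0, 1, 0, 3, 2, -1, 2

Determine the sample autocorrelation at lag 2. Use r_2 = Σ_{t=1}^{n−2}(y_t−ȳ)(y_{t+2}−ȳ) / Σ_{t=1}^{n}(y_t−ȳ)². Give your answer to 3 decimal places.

-0.250

Mean ȳ = (0 + 1 + 0 + 3 + 2 − 1 + 2)/7 = 1.0000
Deviations from mean: -1.0000, 0.0000, -1.0000, 2.0000, 1.0000, -2.0000, 1.0000
Numerator Σ_{t=1}^{5}(y_t−ȳ)(y_{t+2}−ȳ) = -3.0000
Denominator Σ(y_t−ȳ)² = 12.0000
r_2 = -3.0000 / 12.0000 = -0.250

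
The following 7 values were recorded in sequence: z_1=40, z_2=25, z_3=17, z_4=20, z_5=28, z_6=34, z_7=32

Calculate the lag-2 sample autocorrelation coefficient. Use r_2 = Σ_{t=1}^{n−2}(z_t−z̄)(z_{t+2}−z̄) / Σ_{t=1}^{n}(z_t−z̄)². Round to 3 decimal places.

Mean z̄ = (40 + 25 + 17 + 20 + 28 + 34 + 32)/7 = 28.0000
Deviations from mean: 12.0000, -3.0000, -11.0000, -8.0000, 0.0000, 6.0000, 4.0000
Σ(z_t−z̄)(z_{t+2}−z̄) = (-132.0000) + (24.0000) + (0.0000) + (-48.0000) + (0.0000) = -156.0000
Denominator Σ(z_t−z̄)² = 390.0000
r_2 = -156.0000 / 390.0000 = -0.400

-0.400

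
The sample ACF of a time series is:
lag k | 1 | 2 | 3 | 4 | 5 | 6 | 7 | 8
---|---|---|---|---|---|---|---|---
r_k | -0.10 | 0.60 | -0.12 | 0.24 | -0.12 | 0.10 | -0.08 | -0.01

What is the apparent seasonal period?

The largest autocorrelation is r_2 = 0.60, with a weaker echo at lag 4 (0.24); the remaining lags stay at or below 0.10.
The dominant spike at lag 2 indicates a seasonal period of 2.

2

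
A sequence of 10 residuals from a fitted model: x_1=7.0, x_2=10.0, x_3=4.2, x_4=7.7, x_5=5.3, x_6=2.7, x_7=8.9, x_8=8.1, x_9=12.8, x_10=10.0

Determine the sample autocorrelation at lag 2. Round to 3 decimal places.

0.156

Mean x̄ = (7.0 + 10.0 + 4.2 + 7.7 + 5.3 + 2.7 + 8.9 + 8.1 + 12.8 + 10.0)/10 = 7.6700
Numerator Σ_{t=1}^{8}(x_t−x̄)(x_{t+2}−x̄) = 12.7292
Denominator Σ(x_t−x̄)² = 81.6810
r_2 = 12.7292 / 81.6810 = 0.156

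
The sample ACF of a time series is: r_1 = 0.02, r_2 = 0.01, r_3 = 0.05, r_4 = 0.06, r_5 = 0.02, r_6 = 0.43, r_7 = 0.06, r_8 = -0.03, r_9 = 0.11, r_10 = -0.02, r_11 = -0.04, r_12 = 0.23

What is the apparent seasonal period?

6

The largest autocorrelation is r_6 = 0.43, with a weaker echo at lag 12 (0.23); the remaining lags stay at or below 0.11.
The dominant spike at lag 6 indicates a seasonal period of 6.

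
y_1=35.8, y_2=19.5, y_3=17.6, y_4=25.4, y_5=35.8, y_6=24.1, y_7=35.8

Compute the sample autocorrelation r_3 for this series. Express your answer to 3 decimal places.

-0.175

Mean ȳ = (35.8 + 19.5 + 17.6 + 25.4 + 35.8 + 24.1 + 35.8)/7 = 27.7143
Deviations from mean: 8.0857, -8.2143, -10.1143, -2.3143, 8.0857, -3.6143, 8.0857
Σ(y_t−ȳ)(y_{t+3}−ȳ) = (-18.7127) + (-66.4184) + (36.5559) + (-18.7127) = -67.2878
Denominator Σ(y_t−ȳ)² = 384.3286
r_3 = -67.2878 / 384.3286 = -0.175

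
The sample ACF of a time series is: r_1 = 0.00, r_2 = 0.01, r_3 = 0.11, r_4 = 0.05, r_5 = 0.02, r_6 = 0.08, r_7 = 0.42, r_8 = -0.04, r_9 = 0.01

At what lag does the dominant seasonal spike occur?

The largest autocorrelation is r_7 = 0.42; the remaining lags stay at or below 0.11.
The dominant spike at lag 7 indicates a seasonal period of 7.

7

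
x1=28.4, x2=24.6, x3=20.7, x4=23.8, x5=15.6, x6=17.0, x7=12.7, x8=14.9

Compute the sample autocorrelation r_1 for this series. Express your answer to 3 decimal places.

0.461

Mean x̄ = (28.4 + 24.6 + 20.7 + 23.8 + 15.6 + 17.0 + 12.7 + 14.9)/8 = 19.7125
Deviations from mean: 8.6875, 4.8875, 0.9875, 4.0875, -4.1125, -2.7125, -7.0125, -4.8125
Σ(x_t−x̄)(x_{t+1}−x̄) = (42.4602) + (4.8264) + (4.0364) + (-16.8098) + (11.1552) + (19.0214) + (33.7477) = 98.4373
Denominator Σ(x_t−x̄)² = 213.6488
r_1 = 98.4373 / 213.6488 = 0.461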